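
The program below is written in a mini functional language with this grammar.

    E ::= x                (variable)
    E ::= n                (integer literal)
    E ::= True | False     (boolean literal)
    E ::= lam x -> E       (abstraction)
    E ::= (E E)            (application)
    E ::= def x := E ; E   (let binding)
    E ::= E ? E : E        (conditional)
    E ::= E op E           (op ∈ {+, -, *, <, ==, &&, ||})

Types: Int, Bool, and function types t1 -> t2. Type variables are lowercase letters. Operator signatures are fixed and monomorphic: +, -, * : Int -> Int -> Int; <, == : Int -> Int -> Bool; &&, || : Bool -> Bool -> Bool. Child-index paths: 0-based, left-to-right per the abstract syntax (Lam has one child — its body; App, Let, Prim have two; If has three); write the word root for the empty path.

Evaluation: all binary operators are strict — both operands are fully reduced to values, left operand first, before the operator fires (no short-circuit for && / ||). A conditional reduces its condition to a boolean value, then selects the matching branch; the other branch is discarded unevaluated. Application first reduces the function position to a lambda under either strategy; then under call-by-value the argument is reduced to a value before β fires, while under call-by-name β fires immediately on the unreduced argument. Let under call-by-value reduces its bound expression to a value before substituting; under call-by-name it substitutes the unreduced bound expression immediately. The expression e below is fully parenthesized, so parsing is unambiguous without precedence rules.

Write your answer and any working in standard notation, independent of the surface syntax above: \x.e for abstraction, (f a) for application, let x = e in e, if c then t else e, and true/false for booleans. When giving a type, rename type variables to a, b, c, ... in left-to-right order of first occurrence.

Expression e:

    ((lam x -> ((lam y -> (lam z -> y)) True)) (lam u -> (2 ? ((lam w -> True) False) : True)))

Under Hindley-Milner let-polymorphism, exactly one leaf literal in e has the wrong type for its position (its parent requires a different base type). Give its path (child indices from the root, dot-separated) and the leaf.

Working:
y : b
\z._ : c -> b
\y._ : b -> c -> b
  unify b -> c -> b ~ Bool -> d
  unify b ~ Bool
  unify c -> Bool ~ d
_ _ : c -> Bool
\x._ : a -> c -> Bool
  unify Int ~ Bool
  FAIL: mismatch Int ~ Bool

Answer: 1.0.0 : 2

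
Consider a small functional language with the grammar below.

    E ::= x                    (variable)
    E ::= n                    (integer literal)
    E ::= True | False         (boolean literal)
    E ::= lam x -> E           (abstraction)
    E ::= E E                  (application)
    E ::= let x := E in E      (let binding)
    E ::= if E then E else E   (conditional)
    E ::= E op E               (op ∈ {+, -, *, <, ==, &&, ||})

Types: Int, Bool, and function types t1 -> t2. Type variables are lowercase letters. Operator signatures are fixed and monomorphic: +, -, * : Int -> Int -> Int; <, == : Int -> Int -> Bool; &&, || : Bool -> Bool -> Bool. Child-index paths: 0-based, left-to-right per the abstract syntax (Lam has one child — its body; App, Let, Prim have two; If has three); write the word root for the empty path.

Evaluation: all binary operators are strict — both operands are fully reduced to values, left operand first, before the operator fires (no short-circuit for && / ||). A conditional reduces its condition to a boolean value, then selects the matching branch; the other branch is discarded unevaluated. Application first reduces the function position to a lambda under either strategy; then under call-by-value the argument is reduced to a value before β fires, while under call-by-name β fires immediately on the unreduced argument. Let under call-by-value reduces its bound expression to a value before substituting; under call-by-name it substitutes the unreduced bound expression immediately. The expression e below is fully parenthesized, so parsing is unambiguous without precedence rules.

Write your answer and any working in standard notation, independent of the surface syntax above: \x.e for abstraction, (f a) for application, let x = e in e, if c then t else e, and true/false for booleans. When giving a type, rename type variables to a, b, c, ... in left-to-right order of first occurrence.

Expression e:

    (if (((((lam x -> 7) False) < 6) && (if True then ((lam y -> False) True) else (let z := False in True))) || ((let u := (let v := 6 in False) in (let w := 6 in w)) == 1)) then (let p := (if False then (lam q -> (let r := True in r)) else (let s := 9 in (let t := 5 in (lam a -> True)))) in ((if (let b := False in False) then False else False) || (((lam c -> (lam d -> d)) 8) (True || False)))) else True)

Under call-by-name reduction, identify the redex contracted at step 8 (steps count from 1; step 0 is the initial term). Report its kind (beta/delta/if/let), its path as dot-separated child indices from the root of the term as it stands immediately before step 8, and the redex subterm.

Answer: delta at 0.1 : (6 == 1)

Trace:
step 0: (if (((((\x.7) false) < 6) && (if true then ((\y.false) true) else (let z = false in true))) || ((let u = (let v = 6 in false) in (let w = 6 in w)) == 1)) then (let p = (if false then (\q.(let r = true in r)) else (let s = 9 in (let t = 5 in (\a.true)))) in ((if (let b = false in false) then false else false) || (((\c.(\d.d)) 8) (true || false)))) else true)
step 1: [beta@0.0.0.0] (if (((7 < 6) && (if true then ((\y.false) true) else (let z = false in true))) || ((let u = (let v = 6 in false) in (let w = 6 in w)) == 1)) then (let p = (if false then (\q.(let r = true in r)) else (let s = 9 in (let t = 5 in (\a.true)))) in ((if (let b = false in false) then false else false) || (((\c.(\d.d)) 8) (true || false)))) else true)
step 2: [delta@0.0.0] (if ((false && (if true then ((\y.false) true) else (let z = false in true))) || ((let u = (let v = 6 in false) in (let w = 6 in w)) == 1)) then (let p = (if false then (\q.(let r = true in r)) else (let s = 9 in (let t = 5 in (\a.true)))) in ((if (let b = false in false) then false else false) || (((\c.(\d.d)) 8) (true || false)))) else true)
step 3: [if@0.0.1] (if ((false && ((\y.false) true)) || ((let u = (let v = 6 in false) in (let w = 6 in w)) == 1)) then (let p = (if false then (\q.(let r = true in r)) else (let s = 9 in (let t = 5 in (\a.true)))) in ((if (let b = false in false) then false else false) || (((\c.(\d.d)) 8) (true || false)))) else true)
step 4: [beta@0.0.1] (if ((false && false) || ((let u = (let v = 6 in false) in (let w = 6 in w)) == 1)) then (let p = (if false then (\q.(let r = true in r)) else (let s = 9 in (let t = 5 in (\a.true)))) in ((if (let b = false in false) then false else false) || (((\c.(\d.d)) 8) (true || false)))) else true)
step 5: [delta@0.0] (if (false || ((let u = (let v = 6 in false) in (let w = 6 in w)) == 1)) then (let p = (if false then (\q.(let r = true in r)) else (let s = 9 in (let t = 5 in (\a.true)))) in ((if (let b = false in false) then false else false) || (((\c.(\d.d)) 8) (true || false)))) else true)
step 6: [let@0.1.0] (if (false || ((let w = 6 in w) == 1)) then (let p = (if false then (\q.(let r = true in r)) else (let s = 9 in (let t = 5 in (\a.true)))) in ((if (let b = false in false) then false else false) || (((\c.(\d.d)) 8) (true || false)))) else true)
step 7: [let@0.1.0] (if (false || (6 == 1)) then (let p = (if false then (\q.(let r = true in r)) else (let s = 9 in (let t = 5 in (\a.true)))) in ((if (let b = false in false) then false else false) || (((\c.(\d.d)) 8) (true || false)))) else true)
step 8: [delta@0.1] (if (false || false) then (let p = (if false then (\q.(let r = true in r)) else (let s = 9 in (let t = 5 in (\a.true)))) in ((if (let b = false in false) then false else false) || (((\c.(\d.d)) 8) (true || false)))) else true)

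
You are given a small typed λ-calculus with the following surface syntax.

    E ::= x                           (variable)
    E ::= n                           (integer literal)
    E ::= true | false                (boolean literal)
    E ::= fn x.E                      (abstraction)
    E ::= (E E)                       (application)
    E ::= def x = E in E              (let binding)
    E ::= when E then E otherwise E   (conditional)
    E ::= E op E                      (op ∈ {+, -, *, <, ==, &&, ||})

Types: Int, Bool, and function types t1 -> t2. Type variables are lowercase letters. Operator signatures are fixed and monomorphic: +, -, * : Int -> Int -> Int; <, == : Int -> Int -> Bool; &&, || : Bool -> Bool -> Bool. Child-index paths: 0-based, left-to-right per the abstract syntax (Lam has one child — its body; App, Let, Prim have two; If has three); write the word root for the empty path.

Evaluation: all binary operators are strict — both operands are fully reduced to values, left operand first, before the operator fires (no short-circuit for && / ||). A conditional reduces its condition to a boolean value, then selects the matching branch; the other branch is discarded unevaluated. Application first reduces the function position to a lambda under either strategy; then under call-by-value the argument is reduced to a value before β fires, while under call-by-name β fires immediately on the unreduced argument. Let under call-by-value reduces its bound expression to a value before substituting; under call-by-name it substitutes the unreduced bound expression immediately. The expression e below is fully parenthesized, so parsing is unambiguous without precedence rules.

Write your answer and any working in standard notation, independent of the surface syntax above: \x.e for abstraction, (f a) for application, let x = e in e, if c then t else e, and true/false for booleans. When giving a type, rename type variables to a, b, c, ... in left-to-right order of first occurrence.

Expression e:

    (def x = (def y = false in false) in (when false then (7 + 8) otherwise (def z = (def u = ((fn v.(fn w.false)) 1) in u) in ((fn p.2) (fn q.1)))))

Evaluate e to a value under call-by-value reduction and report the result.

Derivation:
step 0: (let x = (let y = false in false) in (if false then (7 + 8) else (let z = (let u = ((\v.(\w.false)) 1) in u) in ((\p.2) (\q.1)))))
step 1: [let@0] (let x = false in (if false then (7 + 8) else (let z = (let u = ((\v.(\w.false)) 1) in u) in ((\p.2) (\q.1)))))
step 2: [let@root] (if false then (7 + 8) else (let z = (let u = ((\v.(\w.false)) 1) in u) in ((\p.2) (\q.1))))
step 3: [if@root] (let z = (let u = ((\v.(\w.false)) 1) in u) in ((\p.2) (\q.1)))
step 4: [beta@0.0] (let z = (let u = (\w.false) in u) in ((\p.2) (\q.1)))
step 5: [let@0] (let z = (\w.false) in ((\p.2) (\q.1)))
step 6: [let@root] ((\p.2) (\q.1))
step 7: [beta@root] 2

Answer: 2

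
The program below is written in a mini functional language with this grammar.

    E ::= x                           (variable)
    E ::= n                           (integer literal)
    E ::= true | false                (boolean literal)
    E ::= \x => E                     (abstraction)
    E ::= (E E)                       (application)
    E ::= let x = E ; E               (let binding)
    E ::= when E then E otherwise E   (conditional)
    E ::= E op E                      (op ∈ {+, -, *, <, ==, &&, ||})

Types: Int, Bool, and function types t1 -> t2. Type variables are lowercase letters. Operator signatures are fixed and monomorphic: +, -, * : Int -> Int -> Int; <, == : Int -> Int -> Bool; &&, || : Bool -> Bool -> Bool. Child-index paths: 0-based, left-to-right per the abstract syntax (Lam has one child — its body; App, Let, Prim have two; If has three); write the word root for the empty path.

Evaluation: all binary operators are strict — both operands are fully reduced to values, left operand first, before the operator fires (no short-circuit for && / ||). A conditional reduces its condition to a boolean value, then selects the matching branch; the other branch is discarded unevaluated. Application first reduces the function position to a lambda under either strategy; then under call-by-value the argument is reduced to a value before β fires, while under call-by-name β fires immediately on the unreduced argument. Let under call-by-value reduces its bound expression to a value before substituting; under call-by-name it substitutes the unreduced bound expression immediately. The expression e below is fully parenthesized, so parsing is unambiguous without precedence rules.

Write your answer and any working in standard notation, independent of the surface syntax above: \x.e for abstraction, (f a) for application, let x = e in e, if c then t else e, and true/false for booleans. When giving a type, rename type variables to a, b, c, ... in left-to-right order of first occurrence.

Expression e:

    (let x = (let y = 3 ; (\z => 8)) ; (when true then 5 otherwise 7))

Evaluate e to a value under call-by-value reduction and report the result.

Answer: 5

Working:
step 0: (let x = (let y = 3 in (\z.8)) in (if true then 5 else 7))
step 1: [let@0] (let x = (\z.8) in (if true then 5 else 7))
step 2: [let@root] (if true then 5 else 7)
step 3: [if@root] 5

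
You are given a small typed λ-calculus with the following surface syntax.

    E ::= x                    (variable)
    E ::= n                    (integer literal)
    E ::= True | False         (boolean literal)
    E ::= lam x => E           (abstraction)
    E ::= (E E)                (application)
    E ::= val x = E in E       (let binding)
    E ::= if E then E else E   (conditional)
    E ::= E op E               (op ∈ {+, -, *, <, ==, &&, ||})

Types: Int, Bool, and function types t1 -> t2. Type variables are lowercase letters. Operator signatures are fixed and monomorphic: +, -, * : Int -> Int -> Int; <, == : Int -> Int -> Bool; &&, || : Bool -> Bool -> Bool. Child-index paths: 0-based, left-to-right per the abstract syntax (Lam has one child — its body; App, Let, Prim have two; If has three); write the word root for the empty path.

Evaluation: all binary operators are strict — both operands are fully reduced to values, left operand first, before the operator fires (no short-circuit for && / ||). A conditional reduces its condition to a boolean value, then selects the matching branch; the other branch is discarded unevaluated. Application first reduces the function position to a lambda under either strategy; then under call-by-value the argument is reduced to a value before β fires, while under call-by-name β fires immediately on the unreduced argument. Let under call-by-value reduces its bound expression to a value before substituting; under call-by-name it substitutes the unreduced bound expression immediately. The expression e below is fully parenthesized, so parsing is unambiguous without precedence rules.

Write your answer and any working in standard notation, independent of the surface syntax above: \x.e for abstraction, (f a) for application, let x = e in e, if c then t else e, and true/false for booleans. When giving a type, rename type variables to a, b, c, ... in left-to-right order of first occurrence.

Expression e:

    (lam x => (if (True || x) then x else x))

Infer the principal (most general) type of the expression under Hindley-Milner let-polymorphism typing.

Derivation:
  unify Bool ~ Bool
x : a
  unify a ~ Bool
  unify Bool ~ Bool
x : Bool
x : Bool
  unify Bool ~ Bool
\x._ : Bool -> Bool

Answer: Bool -> Bool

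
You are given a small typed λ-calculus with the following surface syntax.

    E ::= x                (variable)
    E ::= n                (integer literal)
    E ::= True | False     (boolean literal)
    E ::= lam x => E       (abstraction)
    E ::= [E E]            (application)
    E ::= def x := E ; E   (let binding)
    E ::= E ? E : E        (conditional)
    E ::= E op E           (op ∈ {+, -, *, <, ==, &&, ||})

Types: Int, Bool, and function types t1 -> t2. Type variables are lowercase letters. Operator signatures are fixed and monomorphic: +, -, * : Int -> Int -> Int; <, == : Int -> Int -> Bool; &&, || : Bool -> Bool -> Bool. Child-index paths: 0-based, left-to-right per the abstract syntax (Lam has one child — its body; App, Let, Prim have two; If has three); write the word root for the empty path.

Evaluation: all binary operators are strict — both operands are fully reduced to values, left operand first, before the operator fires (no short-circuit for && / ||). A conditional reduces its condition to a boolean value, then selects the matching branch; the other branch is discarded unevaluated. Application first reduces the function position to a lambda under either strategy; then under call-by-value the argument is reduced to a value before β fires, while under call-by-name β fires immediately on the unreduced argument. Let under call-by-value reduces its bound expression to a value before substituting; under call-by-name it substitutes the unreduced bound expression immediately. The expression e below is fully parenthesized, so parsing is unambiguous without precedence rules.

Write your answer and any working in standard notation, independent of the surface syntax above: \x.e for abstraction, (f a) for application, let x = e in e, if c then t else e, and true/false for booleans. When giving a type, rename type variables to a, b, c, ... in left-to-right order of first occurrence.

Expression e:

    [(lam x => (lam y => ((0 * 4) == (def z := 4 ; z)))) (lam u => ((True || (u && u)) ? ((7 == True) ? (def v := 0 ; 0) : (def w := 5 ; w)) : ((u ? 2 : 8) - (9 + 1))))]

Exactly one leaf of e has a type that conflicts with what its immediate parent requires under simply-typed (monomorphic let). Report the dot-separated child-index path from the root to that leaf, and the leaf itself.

Derivation:
  unify Int ~ Int
  unify Int ~ Int
  unify Int ~ Int
let z : Int
z : Int
  unify Int ~ Int
\y._ : b -> Bool
\x._ : a -> b -> Bool
  unify Bool ~ Bool
u : c
  unify c ~ Bool
u : Bool
  unify Bool ~ Bool
  unify Bool ~ Bool
  unify Bool ~ Bool
  unify Int ~ Int
  unify Bool ~ Int
  FAIL: mismatch Bool ~ Int

Answer: 1.0.1.0.1 : true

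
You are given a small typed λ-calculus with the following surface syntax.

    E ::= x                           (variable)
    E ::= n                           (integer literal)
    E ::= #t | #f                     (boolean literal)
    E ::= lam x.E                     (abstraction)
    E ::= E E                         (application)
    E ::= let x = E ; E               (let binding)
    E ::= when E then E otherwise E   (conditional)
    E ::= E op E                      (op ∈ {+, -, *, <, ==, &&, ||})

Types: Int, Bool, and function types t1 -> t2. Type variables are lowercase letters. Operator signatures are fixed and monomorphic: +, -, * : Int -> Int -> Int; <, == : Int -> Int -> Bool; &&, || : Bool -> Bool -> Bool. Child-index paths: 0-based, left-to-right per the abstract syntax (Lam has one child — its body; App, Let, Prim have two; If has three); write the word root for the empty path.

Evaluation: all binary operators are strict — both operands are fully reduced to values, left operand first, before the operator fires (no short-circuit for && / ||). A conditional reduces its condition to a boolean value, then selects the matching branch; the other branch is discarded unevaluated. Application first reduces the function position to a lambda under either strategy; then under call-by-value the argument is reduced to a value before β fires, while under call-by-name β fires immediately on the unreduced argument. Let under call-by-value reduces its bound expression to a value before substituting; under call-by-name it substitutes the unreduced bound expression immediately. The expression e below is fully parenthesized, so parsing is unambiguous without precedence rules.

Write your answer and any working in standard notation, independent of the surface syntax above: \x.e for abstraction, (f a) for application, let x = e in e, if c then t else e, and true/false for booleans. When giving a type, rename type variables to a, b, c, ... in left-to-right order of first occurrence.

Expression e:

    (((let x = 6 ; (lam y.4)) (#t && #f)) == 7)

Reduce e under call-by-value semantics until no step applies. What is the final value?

Trace:
step 0: (((let x = 6 in (\y.4)) (true && false)) == 7)
step 1: [let@0.0] (((\y.4) (true && false)) == 7)
step 2: [delta@0.1] (((\y.4) false) == 7)
step 3: [beta@0] (4 == 7)
step 4: [delta@root] false

Answer: false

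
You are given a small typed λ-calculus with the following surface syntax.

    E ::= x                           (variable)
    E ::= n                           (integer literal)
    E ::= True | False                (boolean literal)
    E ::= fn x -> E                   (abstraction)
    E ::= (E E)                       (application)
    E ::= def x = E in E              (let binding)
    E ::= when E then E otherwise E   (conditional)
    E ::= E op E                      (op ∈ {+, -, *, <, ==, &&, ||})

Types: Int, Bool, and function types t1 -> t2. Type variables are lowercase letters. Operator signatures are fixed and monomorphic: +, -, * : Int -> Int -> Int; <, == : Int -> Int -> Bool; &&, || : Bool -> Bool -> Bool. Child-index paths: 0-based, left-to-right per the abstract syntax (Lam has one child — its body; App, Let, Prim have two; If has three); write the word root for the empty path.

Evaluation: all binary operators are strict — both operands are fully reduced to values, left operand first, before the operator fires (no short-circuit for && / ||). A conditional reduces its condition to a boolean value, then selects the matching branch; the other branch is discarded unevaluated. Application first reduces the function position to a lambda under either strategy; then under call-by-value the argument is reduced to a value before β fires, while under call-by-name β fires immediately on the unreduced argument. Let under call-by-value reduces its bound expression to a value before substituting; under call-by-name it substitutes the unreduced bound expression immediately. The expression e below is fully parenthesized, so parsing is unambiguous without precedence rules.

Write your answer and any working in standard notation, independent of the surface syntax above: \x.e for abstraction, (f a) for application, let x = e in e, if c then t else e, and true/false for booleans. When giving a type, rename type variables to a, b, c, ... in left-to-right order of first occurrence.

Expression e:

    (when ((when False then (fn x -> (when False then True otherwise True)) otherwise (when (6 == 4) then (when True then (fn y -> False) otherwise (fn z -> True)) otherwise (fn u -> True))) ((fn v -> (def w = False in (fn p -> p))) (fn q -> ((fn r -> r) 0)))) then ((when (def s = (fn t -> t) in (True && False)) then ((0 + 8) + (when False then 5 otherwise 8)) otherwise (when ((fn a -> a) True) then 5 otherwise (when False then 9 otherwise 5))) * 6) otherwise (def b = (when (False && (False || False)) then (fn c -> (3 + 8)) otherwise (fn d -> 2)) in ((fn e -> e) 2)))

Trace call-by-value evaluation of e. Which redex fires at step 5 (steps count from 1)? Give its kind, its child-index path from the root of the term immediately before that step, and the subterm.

Answer: let at 0.1 : (let w = false in (\p.p))

Working:
step 0: (if ((if false then (\x.(if false then true else true)) else (if (6 == 4) then (if true then (\y.false) else (\z.true)) else (\u.true))) ((\v.(let w = false in (\p.p))) (\q.((\r.r) 0)))) then ((if (let s = (\t.t) in (true && false)) then ((0 + 8) + (if false then 5 else 8)) else (if ((\a.a) true) then 5 else (if false then 9 else 5))) * 6) else (let b = (if (false && (false || false)) then (\c.(3 + 8)) else (\d.2)) in ((\e.e) 2)))
step 1: [if@0.0] (if ((if (6 == 4) then (if true then (\y.false) else (\z.true)) else (\u.true)) ((\v.(let w = false in (\p.p))) (\q.((\r.r) 0)))) then ((if (let s = (\t.t) in (true && false)) then ((0 + 8) + (if false then 5 else 8)) else (if ((\a.a) true) then 5 else (if false then 9 else 5))) * 6) else (let b = (if (false && (false || false)) then (\c.(3 + 8)) else (\d.2)) in ((\e.e) 2)))
step 2: [delta@0.0.0] (if ((if false then (if true then (\y.false) else (\z.true)) else (\u.true)) ((\v.(let w = false in (\p.p))) (\q.((\r.r) 0)))) then ((if (let s = (\t.t) in (true && false)) then ((0 + 8) + (if false then 5 else 8)) else (if ((\a.a) true) then 5 else (if false then 9 else 5))) * 6) else (let b = (if (false && (false || false)) then (\c.(3 + 8)) else (\d.2)) in ((\e.e) 2)))
step 3: [if@0.0] (if ((\u.true) ((\v.(let w = false in (\p.p))) (\q.((\r.r) 0)))) then ((if (let s = (\t.t) in (true && false)) then ((0 + 8) + (if false then 5 else 8)) else (if ((\a.a) true) then 5 else (if false then 9 else 5))) * 6) else (let b = (if (false && (false || false)) then (\c.(3 + 8)) else (\d.2)) in ((\e.e) 2)))
step 4: [beta@0.1] (if ((\u.true) (let w = false in (\p.p))) then ((if (let s = (\t.t) in (true && false)) then ((0 + 8) + (if false then 5 else 8)) else (if ((\a.a) true) then 5 else (if false then 9 else 5))) * 6) else (let b = (if (false && (false || false)) then (\c.(3 + 8)) else (\d.2)) in ((\e.e) 2)))
step 5: [let@0.1] (if ((\u.true) (\p.p)) then ((if (let s = (\t.t) in (true && false)) then ((0 + 8) + (if false then 5 else 8)) else (if ((\a.a) true) then 5 else (if false then 9 else 5))) * 6) else (let b = (if (false && (false || false)) then (\c.(3 + 8)) else (\d.2)) in ((\e.e) 2)))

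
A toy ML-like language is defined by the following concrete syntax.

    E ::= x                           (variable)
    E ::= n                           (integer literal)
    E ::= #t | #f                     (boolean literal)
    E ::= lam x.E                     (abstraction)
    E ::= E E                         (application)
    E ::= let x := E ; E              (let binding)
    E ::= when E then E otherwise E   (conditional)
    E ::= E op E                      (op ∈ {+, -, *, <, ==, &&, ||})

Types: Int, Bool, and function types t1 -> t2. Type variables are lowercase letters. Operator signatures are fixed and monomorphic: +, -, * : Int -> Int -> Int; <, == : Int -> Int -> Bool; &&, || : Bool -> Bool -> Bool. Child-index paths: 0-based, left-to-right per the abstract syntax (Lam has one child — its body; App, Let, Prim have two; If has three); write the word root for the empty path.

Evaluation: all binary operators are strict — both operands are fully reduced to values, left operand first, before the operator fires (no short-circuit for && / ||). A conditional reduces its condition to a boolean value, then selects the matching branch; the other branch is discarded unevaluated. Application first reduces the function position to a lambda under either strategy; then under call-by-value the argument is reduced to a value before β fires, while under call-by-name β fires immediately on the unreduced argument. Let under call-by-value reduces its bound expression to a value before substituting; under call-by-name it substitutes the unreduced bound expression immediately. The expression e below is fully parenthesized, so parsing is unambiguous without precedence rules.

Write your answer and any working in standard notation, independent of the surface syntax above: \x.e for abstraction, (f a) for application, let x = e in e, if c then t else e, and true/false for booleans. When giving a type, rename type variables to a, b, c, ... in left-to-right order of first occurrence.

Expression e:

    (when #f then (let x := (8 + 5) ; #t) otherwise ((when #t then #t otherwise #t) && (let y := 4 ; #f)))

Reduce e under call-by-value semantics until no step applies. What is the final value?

Answer: false

Trace:
step 0: (if false then (let x = (8 + 5) in true) else ((if true then true else true) && (let y = 4 in false)))
step 1: [if@root] ((if true then true else true) && (let y = 4 in false))
step 2: [if@0] (true && (let y = 4 in false))
step 3: [let@1] (true && false)
step 4: [delta@root] false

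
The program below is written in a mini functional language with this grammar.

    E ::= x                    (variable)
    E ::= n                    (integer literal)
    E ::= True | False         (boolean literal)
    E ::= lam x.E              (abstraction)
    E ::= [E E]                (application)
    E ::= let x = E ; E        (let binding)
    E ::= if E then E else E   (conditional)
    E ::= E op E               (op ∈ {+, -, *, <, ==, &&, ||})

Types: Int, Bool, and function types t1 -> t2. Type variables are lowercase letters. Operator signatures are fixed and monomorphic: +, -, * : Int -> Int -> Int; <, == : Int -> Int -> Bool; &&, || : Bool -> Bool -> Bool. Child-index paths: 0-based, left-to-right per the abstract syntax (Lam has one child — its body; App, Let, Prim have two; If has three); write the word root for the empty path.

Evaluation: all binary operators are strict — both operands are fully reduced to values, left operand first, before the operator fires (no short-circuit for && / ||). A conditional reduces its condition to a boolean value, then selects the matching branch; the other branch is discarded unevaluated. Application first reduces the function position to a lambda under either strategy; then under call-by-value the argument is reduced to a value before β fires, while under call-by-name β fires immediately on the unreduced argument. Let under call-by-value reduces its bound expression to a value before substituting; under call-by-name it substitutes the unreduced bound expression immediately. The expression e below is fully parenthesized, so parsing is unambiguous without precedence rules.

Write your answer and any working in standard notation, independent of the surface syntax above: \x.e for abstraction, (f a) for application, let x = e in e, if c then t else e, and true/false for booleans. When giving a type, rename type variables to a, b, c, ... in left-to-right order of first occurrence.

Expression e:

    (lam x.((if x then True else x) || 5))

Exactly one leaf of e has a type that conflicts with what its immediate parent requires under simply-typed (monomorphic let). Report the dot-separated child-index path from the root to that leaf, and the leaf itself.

Answer: 0.1 : 5

Working:
x : a
  unify a ~ Bool
x : Bool
  unify Bool ~ Bool
  unify Bool ~ Bool
  unify Int ~ Bool
  FAIL: mismatch Int ~ Bool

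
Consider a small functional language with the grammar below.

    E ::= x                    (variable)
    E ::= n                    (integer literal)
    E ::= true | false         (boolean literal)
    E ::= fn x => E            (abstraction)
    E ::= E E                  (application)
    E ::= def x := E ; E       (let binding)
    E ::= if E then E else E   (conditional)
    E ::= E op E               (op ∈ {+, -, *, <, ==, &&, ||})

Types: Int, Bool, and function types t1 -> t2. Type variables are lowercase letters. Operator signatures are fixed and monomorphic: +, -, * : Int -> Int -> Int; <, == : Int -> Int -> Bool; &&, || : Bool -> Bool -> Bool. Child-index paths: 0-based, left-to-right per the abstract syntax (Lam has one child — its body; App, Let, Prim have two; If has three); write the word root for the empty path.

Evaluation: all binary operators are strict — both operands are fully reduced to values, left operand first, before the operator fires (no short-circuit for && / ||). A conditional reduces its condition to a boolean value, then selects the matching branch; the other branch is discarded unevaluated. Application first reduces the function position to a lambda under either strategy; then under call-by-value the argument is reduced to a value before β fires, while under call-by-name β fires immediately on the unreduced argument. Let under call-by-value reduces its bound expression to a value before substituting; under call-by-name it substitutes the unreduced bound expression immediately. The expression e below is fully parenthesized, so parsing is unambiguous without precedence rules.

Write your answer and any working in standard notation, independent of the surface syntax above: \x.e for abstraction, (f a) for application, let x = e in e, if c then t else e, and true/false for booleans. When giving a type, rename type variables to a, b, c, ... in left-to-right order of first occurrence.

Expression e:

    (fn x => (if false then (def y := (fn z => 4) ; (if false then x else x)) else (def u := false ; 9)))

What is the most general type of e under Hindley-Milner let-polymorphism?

Working:
  unify Bool ~ Bool
\z._ : b -> Int
let y : forall. b -> Int
  unify Bool ~ Bool
x : a
x : a
  unify a ~ a
let u : Bool
  unify a ~ Int
\x._ : Int -> Int

Answer: Int -> Int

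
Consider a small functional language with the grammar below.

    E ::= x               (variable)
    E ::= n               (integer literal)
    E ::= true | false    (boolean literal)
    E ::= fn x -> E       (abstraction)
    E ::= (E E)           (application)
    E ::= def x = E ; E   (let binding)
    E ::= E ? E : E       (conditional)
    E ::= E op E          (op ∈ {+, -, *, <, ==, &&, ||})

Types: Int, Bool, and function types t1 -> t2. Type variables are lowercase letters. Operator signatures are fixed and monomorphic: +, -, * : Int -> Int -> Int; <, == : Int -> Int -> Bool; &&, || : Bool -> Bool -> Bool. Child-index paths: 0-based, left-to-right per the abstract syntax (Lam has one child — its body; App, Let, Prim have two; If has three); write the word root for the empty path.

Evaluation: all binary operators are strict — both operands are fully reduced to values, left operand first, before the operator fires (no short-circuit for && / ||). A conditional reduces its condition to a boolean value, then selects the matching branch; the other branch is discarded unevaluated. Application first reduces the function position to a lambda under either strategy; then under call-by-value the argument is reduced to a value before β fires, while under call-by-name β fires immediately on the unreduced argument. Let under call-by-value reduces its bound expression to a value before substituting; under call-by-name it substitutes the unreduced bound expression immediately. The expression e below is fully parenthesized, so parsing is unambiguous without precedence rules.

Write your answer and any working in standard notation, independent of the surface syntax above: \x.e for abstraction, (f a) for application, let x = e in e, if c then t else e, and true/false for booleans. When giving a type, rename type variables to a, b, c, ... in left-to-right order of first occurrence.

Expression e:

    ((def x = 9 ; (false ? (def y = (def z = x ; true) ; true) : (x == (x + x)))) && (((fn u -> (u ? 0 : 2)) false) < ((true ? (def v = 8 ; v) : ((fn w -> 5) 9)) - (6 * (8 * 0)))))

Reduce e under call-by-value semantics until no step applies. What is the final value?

Derivation:
step 0: ((let x = 9 in (if false then (let y = (let z = x in true) in true) else (x == (x + x)))) && (((\u.(if u then 0 else 2)) false) < ((if true then (let v = 8 in v) else ((\w.5) 9)) - (6 * (8 * 0)))))
step 1: [let@0] ((if false then (let y = (let z = 9 in true) in true) else (9 == (9 + 9))) && (((\u.(if u then 0 else 2)) false) < ((if true then (let v = 8 in v) else ((\w.5) 9)) - (6 * (8 * 0)))))
step 2: [if@0] ((9 == (9 + 9)) && (((\u.(if u then 0 else 2)) false) < ((if true then (let v = 8 in v) else ((\w.5) 9)) - (6 * (8 * 0)))))
step 3: [delta@0.1] ((9 == 18) && (((\u.(if u then 0 else 2)) false) < ((if true then (let v = 8 in v) else ((\w.5) 9)) - (6 * (8 * 0)))))
step 4: [delta@0] (false && (((\u.(if u then 0 else 2)) false) < ((if true then (let v = 8 in v) else ((\w.5) 9)) - (6 * (8 * 0)))))
step 5: [beta@1.0] (false && ((if false then 0 else 2) < ((if true then (let v = 8 in v) else ((\w.5) 9)) - (6 * (8 * 0)))))
step 6: [if@1.0] (false && (2 < ((if true then (let v = 8 in v) else ((\w.5) 9)) - (6 * (8 * 0)))))
step 7: [if@1.1.0] (false && (2 < ((let v = 8 in v) - (6 * (8 * 0)))))
step 8: [let@1.1.0] (false && (2 < (8 - (6 * (8 * 0)))))
step 9: [delta@1.1.1.1] (false && (2 < (8 - (6 * 0))))
step 10: [delta@1.1.1] (false && (2 < (8 - 0)))
step 11: [delta@1.1] (false && (2 < 8))
step 12: [delta@1] (false && true)
step 13: [delta@root] false

Answer: false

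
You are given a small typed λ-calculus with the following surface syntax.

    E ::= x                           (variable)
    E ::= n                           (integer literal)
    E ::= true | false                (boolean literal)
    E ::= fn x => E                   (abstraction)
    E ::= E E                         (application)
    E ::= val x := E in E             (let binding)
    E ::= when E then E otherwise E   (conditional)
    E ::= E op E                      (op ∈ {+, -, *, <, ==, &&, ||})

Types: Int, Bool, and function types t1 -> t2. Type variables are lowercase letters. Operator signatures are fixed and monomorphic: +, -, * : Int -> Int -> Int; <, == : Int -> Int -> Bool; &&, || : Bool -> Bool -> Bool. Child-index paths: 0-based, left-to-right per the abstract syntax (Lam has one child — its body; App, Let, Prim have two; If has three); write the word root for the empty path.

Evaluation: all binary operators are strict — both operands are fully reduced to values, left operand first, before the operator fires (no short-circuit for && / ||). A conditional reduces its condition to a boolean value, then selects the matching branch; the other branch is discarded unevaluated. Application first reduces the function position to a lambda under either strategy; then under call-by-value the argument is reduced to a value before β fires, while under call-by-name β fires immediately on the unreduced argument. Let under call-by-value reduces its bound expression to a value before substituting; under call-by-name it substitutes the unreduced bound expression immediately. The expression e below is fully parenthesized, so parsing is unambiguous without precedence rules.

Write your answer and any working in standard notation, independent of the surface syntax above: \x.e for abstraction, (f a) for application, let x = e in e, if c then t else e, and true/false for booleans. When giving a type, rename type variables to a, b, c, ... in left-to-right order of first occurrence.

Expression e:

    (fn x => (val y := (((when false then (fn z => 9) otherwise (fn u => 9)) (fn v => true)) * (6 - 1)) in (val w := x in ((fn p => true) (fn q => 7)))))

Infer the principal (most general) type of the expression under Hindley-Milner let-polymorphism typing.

Trace:
  unify Bool ~ Bool
\z._ : b -> Int
\u._ : c -> Int
  unify b -> Int ~ c -> Int
  unify b ~ c
  unify Int ~ Int
\v._ : d -> Bool
  unify c -> Int ~ (d -> Bool) -> e
  unify c ~ d -> Bool
  unify Int ~ e
_ _ : Int
  unify Int ~ Int
  unify Int ~ Int
  unify Int ~ Int
  unify Int ~ Int
let y : Int
x : a
let w : a
\p._ : f -> Bool
\q._ : g -> Int
  unify f -> Bool ~ (g -> Int) -> h
  unify f ~ g -> Int
  unify Bool ~ h
_ _ : Bool
\x._ : a -> Bool

Answer: a -> Bool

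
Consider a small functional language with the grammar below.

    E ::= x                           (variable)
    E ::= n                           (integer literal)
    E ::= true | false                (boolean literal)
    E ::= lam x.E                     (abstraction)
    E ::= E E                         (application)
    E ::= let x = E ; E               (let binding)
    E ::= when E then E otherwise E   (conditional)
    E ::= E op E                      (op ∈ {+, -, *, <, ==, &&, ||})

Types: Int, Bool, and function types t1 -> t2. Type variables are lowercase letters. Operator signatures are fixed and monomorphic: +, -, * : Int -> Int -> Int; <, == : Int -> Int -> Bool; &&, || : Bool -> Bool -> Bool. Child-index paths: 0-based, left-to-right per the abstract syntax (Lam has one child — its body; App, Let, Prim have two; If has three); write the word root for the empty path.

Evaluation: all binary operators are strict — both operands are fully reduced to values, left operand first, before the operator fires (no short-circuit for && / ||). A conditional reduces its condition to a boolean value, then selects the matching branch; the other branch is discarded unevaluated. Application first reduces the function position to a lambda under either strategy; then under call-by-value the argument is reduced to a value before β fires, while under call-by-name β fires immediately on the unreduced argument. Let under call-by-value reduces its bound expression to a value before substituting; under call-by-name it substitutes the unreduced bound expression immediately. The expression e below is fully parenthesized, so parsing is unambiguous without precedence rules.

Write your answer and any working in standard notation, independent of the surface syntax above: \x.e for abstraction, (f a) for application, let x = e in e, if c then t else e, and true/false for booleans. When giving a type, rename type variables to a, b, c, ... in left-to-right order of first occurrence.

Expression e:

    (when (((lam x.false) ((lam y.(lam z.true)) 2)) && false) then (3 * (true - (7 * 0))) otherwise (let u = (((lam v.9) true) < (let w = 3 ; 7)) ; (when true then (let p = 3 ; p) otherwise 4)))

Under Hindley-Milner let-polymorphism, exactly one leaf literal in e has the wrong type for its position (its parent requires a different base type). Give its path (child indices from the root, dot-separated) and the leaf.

Answer: 1.1.0 : true

Trace:
\x._ : a -> Bool
\z._ : c -> Bool
\y._ : b -> c -> Bool
  unify b -> c -> Bool ~ Int -> d
  unify b ~ Int
  unify c -> Bool ~ d
_ _ : c -> Bool
  unify a -> Bool ~ (c -> Bool) -> e
  unify a ~ c -> Bool
  unify Bool ~ e
_ _ : Bool
  unify Bool ~ Bool
  unify Bool ~ Bool
  unify Bool ~ Bool
  unify Int ~ Int
  unify Bool ~ Int
  FAIL: mismatch Bool ~ Int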